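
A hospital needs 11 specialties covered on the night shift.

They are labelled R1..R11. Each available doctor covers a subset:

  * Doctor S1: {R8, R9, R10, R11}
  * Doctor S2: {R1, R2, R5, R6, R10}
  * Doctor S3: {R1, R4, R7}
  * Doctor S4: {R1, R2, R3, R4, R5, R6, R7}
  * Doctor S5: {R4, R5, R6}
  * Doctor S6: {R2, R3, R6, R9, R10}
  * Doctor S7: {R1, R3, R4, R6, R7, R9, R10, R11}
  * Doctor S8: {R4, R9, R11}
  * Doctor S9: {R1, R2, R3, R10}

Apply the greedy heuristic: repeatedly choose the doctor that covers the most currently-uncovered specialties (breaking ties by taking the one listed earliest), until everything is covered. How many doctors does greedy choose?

3

Greedy: pick S7 (covers 8 new) → pick S2 (covers 2 new) → pick S1 (covers 1 new). Total picks: 3.
(The true minimum cover uses only 2 doctors, so greedy is not optimal here.)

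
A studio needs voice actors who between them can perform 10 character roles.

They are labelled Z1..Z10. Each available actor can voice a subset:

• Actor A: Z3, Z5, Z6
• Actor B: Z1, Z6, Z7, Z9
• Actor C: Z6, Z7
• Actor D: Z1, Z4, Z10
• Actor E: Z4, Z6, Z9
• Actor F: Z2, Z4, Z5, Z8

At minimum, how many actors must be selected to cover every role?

Take {A, B, D, F}. Their union is {Z1, Z2, Z3, Z4, Z5, Z6, Z7, Z8, Z9, Z10}, which is all 10 roles.
Only A contains Z3, so A is forced; the remaining 7 roles need at least 3 more actors (each remaining actor adds at most 3) — so at least 4 actors are needed, and 4 is optimal.

4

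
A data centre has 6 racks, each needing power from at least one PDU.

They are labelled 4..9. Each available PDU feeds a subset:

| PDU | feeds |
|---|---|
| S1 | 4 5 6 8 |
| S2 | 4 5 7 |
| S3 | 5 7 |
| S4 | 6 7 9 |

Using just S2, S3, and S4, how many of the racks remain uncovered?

Union of S2, S3, S4 = {4, 5, 6, 7, 9}.
Not covered: 8 — 1 rack.

1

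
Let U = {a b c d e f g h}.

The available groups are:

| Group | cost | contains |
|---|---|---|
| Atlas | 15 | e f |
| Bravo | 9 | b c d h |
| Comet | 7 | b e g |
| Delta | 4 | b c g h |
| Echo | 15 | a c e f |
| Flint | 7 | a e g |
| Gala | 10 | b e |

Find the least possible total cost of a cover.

Bravo, Delta, Echo together cover every point (Bravo ∪ Delta ∪ Echo = {a, b, c, d, e, f, g, h}); total cost 9 + 4 + 15 = 28.
The greedy pick Delta, Flint, Bravo, Atlas costs 35; no covering selection beats 28.

28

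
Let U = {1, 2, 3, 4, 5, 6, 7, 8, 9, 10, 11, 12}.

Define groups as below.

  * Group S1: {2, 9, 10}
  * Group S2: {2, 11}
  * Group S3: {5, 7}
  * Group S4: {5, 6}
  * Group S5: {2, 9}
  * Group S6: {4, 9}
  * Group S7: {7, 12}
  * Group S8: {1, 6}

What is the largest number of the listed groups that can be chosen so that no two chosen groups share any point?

4

S2, S6, S7, S8 are pairwise disjoint (S2={2,11}; S6={4,9}; S7={7,12}; S8={1,6}).
Every remaining group overlaps one of these, and no 5 of the listed groups are pairwise disjoint, so 4 is the maximum.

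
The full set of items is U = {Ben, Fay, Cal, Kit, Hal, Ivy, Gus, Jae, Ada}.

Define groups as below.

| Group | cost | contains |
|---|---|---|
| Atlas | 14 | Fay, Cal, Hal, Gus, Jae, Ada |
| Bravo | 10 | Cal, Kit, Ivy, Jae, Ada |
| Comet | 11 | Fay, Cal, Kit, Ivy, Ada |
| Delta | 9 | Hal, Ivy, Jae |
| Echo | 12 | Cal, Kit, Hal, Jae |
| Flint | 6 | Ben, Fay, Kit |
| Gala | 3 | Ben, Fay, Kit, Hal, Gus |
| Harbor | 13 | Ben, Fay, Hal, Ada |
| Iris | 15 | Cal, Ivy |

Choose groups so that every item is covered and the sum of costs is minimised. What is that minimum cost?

13

Bravo, Gala together cover every item (Bravo ∪ Gala = {Ben, Fay, Cal, Kit, Hal, Ivy, Gus, Jae, Ada}); total cost 10 + 3 = 13.
No covering selection has total cost below 13.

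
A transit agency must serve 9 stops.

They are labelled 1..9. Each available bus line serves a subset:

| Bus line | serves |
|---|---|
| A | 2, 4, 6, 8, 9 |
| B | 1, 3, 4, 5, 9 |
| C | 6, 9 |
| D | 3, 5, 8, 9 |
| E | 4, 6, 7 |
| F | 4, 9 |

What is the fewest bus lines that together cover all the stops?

Take {A, B, E}. Their union is {1, 2, 3, 4, 5, 6, 7, 8, 9}, which is all 9 stops.
Only B contains 1, so B is forced; the remaining 4 stops need at least 2 more bus lines (each remaining bus line adds at most 3) — so at least 3 bus lines are needed, and 3 is optimal.

3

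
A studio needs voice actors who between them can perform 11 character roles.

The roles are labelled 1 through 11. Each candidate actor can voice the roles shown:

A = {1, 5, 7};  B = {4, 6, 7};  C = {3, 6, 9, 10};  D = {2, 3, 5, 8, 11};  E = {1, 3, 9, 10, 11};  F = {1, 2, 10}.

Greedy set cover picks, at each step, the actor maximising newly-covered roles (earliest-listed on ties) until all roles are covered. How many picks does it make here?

Greedy: pick D (covers 5 new) → pick B (covers 3 new) → pick E (covers 3 new). Total picks: 3.

3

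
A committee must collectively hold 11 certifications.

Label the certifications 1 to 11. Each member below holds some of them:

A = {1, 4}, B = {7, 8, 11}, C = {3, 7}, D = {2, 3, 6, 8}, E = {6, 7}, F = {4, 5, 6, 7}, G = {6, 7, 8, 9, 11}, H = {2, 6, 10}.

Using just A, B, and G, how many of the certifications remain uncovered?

Union of A, B, G = {1, 4, 6, 7, 8, 9, 11}.
Not covered: 2, 3, 5, 10 — 4 certifications.

4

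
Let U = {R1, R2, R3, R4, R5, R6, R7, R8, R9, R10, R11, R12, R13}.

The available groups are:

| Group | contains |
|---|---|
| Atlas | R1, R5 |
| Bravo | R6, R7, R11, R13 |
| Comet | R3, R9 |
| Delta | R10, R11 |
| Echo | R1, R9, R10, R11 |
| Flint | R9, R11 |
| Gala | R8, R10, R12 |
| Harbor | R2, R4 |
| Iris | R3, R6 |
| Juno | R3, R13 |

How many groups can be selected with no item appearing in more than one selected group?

5

Atlas, Flint, Gala, Harbor, Juno are pairwise disjoint (Atlas={R1,R5}; Flint={R9,R11}; Gala={R8,R10,R12}; Harbor={R2,R4}; Juno={R3,R13}).
Every remaining group overlaps one of these, and no 6 of the listed groups are pairwise disjoint, so 5 is the maximum.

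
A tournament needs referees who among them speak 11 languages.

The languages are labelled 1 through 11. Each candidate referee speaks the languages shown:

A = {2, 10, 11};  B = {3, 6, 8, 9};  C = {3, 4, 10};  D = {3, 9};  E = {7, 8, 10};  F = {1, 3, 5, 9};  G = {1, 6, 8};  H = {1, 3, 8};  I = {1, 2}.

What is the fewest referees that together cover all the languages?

5

Take {A, C, E, F, G}. Their union is {1, 2, 3, 4, 5, 6, 7, 8, 9, 10, 11}, which is all 11 languages.
No 4 of the 9 referees cover everything (all 126 combinations miss at least one language), so 5 is optimal.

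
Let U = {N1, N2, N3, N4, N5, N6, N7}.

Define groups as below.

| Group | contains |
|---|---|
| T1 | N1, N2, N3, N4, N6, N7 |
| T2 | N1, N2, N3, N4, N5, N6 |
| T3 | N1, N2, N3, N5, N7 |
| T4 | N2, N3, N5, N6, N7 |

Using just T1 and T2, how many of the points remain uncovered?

Union of T1, T2 = {N1, N2, N3, N4, N5, N6, N7} — that's every point, so 0 are uncovered.

0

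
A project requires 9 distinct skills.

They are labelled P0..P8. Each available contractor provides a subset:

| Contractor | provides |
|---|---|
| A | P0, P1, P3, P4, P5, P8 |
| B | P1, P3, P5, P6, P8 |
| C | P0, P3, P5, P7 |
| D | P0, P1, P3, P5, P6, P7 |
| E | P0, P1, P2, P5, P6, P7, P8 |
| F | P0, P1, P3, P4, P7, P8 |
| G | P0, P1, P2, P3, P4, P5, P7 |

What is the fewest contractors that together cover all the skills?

2

E and F together: E ∪ F = {P0, P1, P2, P3, P4, P5, P6, P7, P8} — every skill is covered.
No single contractor has all 9 skills (the largest, E, has 7), so 2 is optimal.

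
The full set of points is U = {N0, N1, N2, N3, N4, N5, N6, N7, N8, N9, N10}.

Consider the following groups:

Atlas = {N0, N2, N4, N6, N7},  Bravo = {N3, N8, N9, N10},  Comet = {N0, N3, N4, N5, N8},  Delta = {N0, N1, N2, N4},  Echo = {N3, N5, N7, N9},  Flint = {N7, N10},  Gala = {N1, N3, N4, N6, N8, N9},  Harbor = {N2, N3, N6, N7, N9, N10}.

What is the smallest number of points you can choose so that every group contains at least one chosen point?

3

H = {N4, N7, N8} meets every group (each contains at least one member of H), and |H| = 3.
No choice of 2 points meets every group, so 3 is the minimum.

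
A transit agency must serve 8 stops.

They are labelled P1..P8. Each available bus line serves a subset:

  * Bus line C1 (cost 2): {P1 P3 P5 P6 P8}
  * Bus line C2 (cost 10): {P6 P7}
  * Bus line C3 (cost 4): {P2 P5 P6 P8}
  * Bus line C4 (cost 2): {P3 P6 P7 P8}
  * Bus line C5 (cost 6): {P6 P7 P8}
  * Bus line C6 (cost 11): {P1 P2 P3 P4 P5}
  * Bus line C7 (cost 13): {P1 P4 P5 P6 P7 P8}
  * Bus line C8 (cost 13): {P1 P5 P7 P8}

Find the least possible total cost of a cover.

C4, C6 together cover every stop (C4 ∪ C6 = {P1, P2, P3, P4, P5, P6, P7, P8}); total cost 2 + 11 = 13.
The greedy pick C1, C4, C3, C6 costs 19; no covering selection beats 13.

13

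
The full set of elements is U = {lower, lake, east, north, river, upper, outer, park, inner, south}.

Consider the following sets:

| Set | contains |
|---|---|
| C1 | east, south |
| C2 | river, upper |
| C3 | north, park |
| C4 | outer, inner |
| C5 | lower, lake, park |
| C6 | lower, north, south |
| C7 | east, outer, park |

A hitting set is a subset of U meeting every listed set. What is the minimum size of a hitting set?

H = {upper, park, inner, south} meets every set (each contains at least one member of H), and |H| = 4.
The sets C1, C2, C3, C4 are pairwise disjoint, so any hitting set needs a separate element for each — at least 4. Hence 4 is optimal.

4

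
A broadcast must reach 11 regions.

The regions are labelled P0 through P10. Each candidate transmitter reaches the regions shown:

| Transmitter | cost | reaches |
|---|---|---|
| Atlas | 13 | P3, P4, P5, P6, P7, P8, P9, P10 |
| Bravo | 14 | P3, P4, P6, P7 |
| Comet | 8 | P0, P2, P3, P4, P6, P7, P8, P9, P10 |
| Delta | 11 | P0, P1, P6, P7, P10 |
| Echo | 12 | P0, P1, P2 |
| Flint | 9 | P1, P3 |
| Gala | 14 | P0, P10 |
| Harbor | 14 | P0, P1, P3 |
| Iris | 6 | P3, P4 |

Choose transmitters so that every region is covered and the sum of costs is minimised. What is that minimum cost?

Atlas, Echo together cover every region (Atlas ∪ Echo = {P0, P1, P2, P3, P4, P5, P6, P7, P8, P9, P10}); total cost 13 + 12 = 25.
The greedy pick Comet, Flint, Atlas costs 30; no covering selection beats 25.

25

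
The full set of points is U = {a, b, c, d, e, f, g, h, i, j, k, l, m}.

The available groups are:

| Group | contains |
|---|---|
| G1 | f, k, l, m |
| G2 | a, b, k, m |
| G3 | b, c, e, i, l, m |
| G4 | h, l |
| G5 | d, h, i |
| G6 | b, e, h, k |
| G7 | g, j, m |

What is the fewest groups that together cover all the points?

G1 and G2 and G3 and G5 and G7 together: G1 ∪ G2 ∪ G3 ∪ G5 ∪ G7 = {a, b, c, d, e, f, g, h, i, j, k, l, m} — every point is covered.
Only G3 contains c, so G3 is forced; the remaining 7 points need at least 4 more groups (each remaining group adds at most 2) — so at least 5 groups are needed, and 5 is optimal.

5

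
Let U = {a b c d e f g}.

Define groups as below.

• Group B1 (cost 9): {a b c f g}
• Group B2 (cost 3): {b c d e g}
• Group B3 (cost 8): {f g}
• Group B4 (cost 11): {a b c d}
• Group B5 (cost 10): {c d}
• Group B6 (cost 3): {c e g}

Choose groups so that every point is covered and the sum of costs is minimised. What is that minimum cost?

B1, B2 together cover every point (B1 ∪ B2 = {a, b, c, d, e, f, g}); total cost 9 + 3 = 12.
No covering selection has total cost below 12.

12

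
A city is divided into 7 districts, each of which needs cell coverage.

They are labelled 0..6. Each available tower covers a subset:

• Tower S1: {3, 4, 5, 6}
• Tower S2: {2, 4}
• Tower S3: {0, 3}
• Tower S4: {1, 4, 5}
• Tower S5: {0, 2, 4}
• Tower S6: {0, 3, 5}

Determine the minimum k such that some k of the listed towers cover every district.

3

S1 and S4 and S5 together: S1 ∪ S4 ∪ S5 = {0, 1, 2, 3, 4, 5, 6} — every district is covered.
Only S4 contains 1, so S4 is forced; the remaining 4 districts need at least 2 more towers (each remaining tower adds at most 2) — so at least 3 towers are needed, and 3 is optimal.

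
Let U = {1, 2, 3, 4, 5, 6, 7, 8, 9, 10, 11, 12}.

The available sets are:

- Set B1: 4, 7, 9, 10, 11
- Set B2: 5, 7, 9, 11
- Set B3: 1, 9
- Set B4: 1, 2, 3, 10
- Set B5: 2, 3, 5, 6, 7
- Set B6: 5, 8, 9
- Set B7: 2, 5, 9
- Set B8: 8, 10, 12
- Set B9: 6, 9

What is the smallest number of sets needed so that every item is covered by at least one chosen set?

B1 and B3 and B5 and B8 together: B1 ∪ B3 ∪ B5 ∪ B8 = {1, 2, 3, 4, 5, 6, 7, 8, 9, 10, 11, 12} — every item is covered.
No 3 of the 9 sets cover everything (all 84 combinations miss at least one item), so 4 is optimal.

4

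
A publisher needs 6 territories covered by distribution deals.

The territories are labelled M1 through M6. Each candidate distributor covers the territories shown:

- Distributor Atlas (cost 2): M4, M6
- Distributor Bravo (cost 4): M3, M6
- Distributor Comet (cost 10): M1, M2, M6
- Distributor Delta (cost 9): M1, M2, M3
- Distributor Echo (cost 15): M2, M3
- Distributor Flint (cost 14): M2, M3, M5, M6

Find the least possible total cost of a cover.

25

Atlas, Delta, Flint together cover every territory (Atlas ∪ Delta ∪ Flint = {M1, M2, M3, M4, M5, M6}); total cost 2 + 9 + 14 = 25.
No covering selection has total cost below 25.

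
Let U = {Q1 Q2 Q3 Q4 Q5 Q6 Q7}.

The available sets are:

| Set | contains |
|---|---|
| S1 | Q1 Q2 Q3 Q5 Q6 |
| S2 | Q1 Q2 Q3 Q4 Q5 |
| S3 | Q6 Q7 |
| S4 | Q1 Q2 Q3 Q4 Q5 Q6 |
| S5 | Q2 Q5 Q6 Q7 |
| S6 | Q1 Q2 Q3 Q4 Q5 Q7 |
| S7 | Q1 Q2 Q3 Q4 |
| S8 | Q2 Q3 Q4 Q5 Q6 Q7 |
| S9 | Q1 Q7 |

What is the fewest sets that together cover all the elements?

Take {S3, S4}. Their union is {Q1, Q2, Q3, Q4, Q5, Q6, Q7}, which is all 7 elements.
No single set has all 7 elements (the largest, S4, has 6), so 2 is optimal.

2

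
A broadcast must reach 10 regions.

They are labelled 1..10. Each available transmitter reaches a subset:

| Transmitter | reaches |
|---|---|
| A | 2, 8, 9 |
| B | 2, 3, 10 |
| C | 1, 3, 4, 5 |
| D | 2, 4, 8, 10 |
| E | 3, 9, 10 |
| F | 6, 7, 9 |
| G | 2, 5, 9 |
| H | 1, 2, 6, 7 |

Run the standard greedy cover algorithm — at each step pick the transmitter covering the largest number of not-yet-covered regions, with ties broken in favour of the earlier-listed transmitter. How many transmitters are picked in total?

Greedy: pick C (covers 4 new) → pick A (covers 3 new) → pick F (covers 2 new) → pick B (covers 1 new). Total picks: 4.
(The true minimum cover uses only 3 transmitters, so greedy is not optimal here.)

4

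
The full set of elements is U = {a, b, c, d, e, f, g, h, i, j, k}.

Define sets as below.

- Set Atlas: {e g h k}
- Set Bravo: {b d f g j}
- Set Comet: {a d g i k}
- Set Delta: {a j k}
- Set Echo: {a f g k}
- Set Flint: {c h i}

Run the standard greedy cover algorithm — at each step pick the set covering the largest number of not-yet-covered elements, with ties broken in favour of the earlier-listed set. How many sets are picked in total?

Greedy: pick Bravo (covers 5 new) → pick Atlas (covers 3 new) → pick Comet (covers 2 new) → pick Flint (covers 1 new). Total picks: 4.

4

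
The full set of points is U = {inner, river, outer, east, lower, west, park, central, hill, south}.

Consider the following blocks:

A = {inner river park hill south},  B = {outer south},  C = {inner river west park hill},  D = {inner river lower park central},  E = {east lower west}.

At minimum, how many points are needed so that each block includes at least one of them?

3

The 3 points {lower, hill, south} hit every block.
No choice of 2 points meets every block, so 3 is the minimum.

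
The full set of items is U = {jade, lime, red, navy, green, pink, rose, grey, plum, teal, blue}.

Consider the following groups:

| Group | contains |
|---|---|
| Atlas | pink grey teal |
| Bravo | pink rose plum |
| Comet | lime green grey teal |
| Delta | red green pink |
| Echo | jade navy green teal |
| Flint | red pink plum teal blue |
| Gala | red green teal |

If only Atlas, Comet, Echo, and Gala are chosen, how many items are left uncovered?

3

Union of Atlas, Comet, Echo, Gala = {jade, lime, red, navy, green, pink, grey, teal}.
Not covered: rose, plum, blue — 3 items.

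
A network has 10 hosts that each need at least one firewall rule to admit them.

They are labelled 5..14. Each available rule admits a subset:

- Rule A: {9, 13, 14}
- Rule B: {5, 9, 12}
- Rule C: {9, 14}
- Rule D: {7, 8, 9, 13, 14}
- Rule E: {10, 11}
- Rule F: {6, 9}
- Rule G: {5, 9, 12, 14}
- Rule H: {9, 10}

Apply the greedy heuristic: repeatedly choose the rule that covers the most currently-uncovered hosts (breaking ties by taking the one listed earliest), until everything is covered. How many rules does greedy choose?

4

Greedy: pick D (covers 5 new) → pick B (covers 2 new) → pick E (covers 2 new) → pick F (covers 1 new). Total picks: 4.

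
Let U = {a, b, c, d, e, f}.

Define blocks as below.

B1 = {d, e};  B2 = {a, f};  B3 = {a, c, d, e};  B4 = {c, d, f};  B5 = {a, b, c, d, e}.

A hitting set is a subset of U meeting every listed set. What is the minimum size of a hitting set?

2

Take H = {d, f}. Each listed block contains at least one of these, so H is a hitting set of size 2.
The blocks B1, B2 are pairwise disjoint, so any hitting set needs a separate item for each — at least 2. Hence 2 is optimal.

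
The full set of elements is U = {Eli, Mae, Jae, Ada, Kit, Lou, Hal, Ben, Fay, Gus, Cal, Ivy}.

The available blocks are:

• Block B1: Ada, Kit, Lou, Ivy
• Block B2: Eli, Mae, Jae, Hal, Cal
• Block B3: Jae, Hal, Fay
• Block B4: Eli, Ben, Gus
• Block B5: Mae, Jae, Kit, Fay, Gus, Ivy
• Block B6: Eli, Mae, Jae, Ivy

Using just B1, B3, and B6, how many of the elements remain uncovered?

3

Union of B1, B3, B6 = {Eli, Mae, Jae, Ada, Kit, Lou, Hal, Fay, Ivy}.
Not covered: Ben, Gus, Cal — 3 elements.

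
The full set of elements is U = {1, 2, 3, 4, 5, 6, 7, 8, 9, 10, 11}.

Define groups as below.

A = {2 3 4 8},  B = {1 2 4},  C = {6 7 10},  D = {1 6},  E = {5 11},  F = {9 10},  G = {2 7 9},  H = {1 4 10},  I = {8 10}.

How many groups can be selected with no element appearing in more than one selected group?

4

A, D, E, F are pairwise disjoint (A={2,3,4,8}; D={1,6}; E={5,11}; F={9,10}).
Every remaining group overlaps one of these, and no 5 of the listed groups are pairwise disjoint, so 4 is the maximum.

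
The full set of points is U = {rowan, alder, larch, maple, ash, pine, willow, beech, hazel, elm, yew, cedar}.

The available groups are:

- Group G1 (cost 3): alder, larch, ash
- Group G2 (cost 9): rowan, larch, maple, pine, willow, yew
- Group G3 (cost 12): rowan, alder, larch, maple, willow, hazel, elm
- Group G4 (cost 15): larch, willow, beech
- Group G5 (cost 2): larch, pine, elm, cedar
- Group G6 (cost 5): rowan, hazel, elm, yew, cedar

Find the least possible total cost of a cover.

32

G1, G2, G4, G6 together cover every point (G1 ∪ G2 ∪ G4 ∪ G6 = {rowan, alder, larch, maple, ash, pine, willow, beech, hazel, elm, yew, cedar}); total cost 3 + 9 + 15 + 5 = 32.
The greedy pick G5, G1, G6, G2, G4 costs 34; no covering selection beats 32.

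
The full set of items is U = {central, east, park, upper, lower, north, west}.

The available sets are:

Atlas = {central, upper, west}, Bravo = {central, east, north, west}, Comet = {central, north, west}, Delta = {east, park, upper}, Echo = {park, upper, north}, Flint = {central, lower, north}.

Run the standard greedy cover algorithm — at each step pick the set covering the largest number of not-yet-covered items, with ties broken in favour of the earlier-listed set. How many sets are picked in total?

3

Greedy: pick Bravo (covers 4 new) → pick Delta (covers 2 new) → pick Flint (covers 1 new). Total picks: 3.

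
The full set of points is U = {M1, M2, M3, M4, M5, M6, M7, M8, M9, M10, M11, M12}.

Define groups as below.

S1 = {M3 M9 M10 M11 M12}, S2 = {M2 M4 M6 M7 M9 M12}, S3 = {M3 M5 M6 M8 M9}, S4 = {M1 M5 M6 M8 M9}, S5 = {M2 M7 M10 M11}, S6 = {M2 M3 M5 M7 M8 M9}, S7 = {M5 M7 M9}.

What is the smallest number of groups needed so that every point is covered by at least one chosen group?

3

Take {S1, S2, S4}. Their union is {M1, M2, M3, M4, M5, M6, M7, M8, M9, M10, M11, M12}, which is all 12 points.
Only S4 contains M1, so S4 is forced; the remaining 7 points need at least 2 more groups (each remaining group adds at most 4) — so at least 3 groups are needed, and 3 is optimal.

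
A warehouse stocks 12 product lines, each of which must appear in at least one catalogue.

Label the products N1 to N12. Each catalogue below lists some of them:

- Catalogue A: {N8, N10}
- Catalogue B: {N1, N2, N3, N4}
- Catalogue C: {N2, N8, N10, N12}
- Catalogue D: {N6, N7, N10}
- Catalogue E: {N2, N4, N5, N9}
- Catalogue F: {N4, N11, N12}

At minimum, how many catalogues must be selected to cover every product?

5

Take {B, C, D, E, F}. Their union is {N1, N2, N3, N4, N5, N6, N7, N8, N9, N10, N11, N12}, which is all 12 products.
No 4 of the 6 catalogues cover everything (all 15 combinations miss at least one product), so 5 is optimal.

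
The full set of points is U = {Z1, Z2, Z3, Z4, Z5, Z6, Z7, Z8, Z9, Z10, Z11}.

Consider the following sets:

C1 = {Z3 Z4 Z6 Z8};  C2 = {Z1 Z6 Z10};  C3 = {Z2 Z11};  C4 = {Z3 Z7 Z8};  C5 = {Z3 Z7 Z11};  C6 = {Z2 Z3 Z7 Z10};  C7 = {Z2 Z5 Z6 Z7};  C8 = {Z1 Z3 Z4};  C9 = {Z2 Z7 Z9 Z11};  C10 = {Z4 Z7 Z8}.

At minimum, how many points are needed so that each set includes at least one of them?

4

H = {Z1, Z2, Z7, Z8} meets every set (each contains at least one member of H), and |H| = 4.
No choice of 3 points meets every set, so 4 is the minimum.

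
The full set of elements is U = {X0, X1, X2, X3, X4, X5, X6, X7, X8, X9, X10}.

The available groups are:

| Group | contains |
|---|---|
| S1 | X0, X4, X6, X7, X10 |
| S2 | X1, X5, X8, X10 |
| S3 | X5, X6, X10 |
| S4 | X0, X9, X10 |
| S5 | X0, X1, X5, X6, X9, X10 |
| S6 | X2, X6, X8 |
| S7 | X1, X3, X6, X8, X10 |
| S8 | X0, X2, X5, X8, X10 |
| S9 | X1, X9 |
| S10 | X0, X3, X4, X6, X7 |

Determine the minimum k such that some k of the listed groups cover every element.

3

S5 and S6 and S10 together: S5 ∪ S6 ∪ S10 = {X0, X1, X2, X3, X4, X5, X6, X7, X8, X9, X10} — every element is covered.
No 2 of the 10 groups cover everything (all 45 combinations miss at least one element), so 3 is optimal.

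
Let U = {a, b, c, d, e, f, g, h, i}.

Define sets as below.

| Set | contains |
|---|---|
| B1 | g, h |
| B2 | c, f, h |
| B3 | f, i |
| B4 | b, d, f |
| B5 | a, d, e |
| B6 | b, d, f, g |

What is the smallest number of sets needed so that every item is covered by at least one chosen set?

B2 and B3 and B5 and B6 together: B2 ∪ B3 ∪ B5 ∪ B6 = {a, b, c, d, e, f, g, h, i} — every item is covered.
Only B3 contains i, so B3 is forced; the remaining 7 items need at least 3 more sets (each remaining set adds at most 3) — so at least 4 sets are needed, and 4 is optimal.

4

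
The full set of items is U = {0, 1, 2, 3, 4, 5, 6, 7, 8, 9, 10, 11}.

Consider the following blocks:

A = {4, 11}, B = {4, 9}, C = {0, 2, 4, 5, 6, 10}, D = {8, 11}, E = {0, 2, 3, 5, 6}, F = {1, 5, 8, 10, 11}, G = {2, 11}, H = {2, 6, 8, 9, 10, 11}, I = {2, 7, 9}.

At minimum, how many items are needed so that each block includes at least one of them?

The 3 items {2, 4, 8} hit every block.
The blocks B, D, E are pairwise disjoint, so any hitting set needs a separate item for each — at least 3. Hence 3 is optimal.

3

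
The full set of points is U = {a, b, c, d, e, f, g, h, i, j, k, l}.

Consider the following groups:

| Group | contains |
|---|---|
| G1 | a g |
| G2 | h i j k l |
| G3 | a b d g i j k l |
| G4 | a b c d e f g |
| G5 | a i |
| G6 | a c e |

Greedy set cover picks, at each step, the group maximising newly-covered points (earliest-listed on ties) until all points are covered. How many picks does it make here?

Greedy: pick G3 (covers 8 new) → pick G4 (covers 3 new) → pick G2 (covers 1 new). Total picks: 3.
(The true minimum cover uses only 2 groups, so greedy is not optimal here.)

3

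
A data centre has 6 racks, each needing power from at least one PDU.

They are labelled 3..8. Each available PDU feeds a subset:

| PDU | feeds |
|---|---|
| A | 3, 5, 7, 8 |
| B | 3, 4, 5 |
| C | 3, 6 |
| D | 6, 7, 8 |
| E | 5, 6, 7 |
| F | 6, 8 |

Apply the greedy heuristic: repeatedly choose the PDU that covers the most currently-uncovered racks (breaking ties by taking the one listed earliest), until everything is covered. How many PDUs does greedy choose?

3

Greedy: pick A (covers 4 new) → pick B (covers 1 new) → pick C (covers 1 new). Total picks: 3.
(The true minimum cover uses only 2 PDUs, so greedy is not optimal here.)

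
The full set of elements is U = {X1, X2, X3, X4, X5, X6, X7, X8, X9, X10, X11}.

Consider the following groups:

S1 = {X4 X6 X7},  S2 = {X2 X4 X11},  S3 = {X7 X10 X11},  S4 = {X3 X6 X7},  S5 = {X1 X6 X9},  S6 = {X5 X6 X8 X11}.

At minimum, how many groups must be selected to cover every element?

Take {S2, S3, S4, S5, S6}. Their union is {X1, X2, X3, X4, X5, X6, X7, X8, X9, X10, X11}, which is all 11 elements.
Only S6 contains X5, so S6 is forced; the remaining 7 elements need at least 4 more groups (each remaining group adds at most 2) — so at least 5 groups are needed, and 5 is optimal.

5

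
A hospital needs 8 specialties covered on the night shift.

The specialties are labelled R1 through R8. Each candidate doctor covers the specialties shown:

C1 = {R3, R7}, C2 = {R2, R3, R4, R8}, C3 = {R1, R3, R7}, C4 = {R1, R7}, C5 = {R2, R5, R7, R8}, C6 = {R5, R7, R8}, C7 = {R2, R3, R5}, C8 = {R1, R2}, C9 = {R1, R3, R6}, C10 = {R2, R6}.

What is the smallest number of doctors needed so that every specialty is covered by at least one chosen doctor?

Take {C2, C5, C9}. Their union is {R1, R2, R3, R4, R5, R6, R7, R8}, which is all 8 specialties.
Only C2 contains R4, so C2 is forced; the remaining 4 specialties need at least 2 more doctors (each remaining doctor adds at most 2) — so at least 3 doctors are needed, and 3 is optimal.

3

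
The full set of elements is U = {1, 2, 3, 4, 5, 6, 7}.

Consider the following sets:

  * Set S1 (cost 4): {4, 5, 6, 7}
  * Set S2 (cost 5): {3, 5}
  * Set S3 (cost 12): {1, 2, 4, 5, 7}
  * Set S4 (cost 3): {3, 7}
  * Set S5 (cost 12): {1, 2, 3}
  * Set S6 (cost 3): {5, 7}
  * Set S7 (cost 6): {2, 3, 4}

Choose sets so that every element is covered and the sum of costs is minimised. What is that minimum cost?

16

S1, S5 together cover every element (S1 ∪ S5 = {1, 2, 3, 4, 5, 6, 7}); total cost 4 + 12 = 16.
The greedy pick S1, S4, S3 costs 19; no covering selection beats 16.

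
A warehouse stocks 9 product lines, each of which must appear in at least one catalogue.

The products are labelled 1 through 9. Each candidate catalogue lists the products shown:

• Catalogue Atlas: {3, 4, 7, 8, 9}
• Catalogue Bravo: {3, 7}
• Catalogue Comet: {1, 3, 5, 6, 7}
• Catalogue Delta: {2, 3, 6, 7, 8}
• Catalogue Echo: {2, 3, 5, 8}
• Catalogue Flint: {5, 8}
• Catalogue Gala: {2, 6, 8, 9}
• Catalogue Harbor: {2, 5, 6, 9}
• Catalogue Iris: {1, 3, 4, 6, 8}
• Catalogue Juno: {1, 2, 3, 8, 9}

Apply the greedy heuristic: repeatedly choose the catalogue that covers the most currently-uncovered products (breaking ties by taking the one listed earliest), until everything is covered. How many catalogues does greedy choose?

Greedy: pick Atlas (covers 5 new) → pick Comet (covers 3 new) → pick Delta (covers 1 new). Total picks: 3.

3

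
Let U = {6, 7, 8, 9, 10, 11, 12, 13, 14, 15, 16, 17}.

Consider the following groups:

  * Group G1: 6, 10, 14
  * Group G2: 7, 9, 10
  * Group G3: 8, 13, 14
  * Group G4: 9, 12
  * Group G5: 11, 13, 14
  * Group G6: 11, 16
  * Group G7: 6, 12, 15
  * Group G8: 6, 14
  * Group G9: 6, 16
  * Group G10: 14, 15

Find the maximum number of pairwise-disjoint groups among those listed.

G2, G3, G6, G7 are pairwise disjoint (G2={7,9,10}; G3={8,13,14}; G6={11,16}; G7={6,12,15}).
Every remaining group overlaps one of these, and no 5 of the listed groups are pairwise disjoint, so 4 is the maximum.

4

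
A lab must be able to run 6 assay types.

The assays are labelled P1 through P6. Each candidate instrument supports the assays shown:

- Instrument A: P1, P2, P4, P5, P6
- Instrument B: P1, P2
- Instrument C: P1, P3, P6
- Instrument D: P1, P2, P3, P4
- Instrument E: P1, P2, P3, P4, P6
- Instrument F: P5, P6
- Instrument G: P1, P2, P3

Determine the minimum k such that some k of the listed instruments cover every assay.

2

Take {A, D}. Their union is {P1, P2, P3, P4, P5, P6}, which is all 6 assays.
No single instrument has all 6 assays (the largest, A, has 5), so 2 is optimal.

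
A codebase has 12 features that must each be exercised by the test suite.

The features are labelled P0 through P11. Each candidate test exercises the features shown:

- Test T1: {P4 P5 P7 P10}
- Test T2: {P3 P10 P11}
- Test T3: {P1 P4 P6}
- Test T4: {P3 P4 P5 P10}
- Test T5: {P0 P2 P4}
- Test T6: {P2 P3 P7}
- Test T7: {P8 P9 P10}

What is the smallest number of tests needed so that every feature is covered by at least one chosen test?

T1 and T2 and T3 and T5 and T7 together: T1 ∪ T2 ∪ T3 ∪ T5 ∪ T7 = {P0, P1, P2, P3, P4, P5, P6, P7, P8, P9, P10, P11} — every feature is covered.
No 4 of the 7 tests cover everything (all 35 combinations miss at least one feature), so 5 is optimal.

5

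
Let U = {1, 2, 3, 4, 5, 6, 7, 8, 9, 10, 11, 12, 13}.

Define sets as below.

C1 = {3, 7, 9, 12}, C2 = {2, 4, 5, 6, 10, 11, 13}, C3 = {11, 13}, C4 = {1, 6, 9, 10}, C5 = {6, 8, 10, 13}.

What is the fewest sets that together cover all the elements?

4

Take {C1, C2, C4, C5}. Their union is {1, 2, 3, 4, 5, 6, 7, 8, 9, 10, 11, 12, 13}, which is all 13 elements.
Only C5 contains 8, so C5 is forced; the remaining 9 elements need at least 3 more sets (each remaining set adds at most 4) — so at least 4 sets are needed, and 4 is optimal.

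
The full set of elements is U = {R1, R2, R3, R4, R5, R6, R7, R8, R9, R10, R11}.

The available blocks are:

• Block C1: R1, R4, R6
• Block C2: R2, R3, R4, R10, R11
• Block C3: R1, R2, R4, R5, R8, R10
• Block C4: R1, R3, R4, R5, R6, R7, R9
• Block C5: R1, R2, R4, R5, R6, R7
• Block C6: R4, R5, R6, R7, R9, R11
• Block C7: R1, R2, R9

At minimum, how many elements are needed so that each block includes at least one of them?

Take H = {R4, R9}. Each listed block contains at least one of these, so H is a hitting set of size 2.
No single element lies in every block, so at least 2 are needed and 2 is optimal.

2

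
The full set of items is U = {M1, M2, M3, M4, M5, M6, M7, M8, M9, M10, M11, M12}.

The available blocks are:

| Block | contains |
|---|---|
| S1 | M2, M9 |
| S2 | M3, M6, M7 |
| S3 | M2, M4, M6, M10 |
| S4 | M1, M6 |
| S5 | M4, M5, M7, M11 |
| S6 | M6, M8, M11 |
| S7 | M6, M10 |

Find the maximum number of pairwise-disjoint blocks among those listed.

3

S1, S4, S5 are pairwise disjoint (S1={M2,M9}; S4={M1,M6}; S5={M4,M5,M7,M11}).
Every remaining block overlaps one of these, and no 4 of the listed blocks are pairwise disjoint, so 3 is the maximum.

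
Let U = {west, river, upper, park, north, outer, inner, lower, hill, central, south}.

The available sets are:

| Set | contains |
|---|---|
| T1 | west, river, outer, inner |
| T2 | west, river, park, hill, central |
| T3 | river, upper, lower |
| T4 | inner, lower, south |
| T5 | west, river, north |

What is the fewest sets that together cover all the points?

T1 and T2 and T3 and T4 and T5 together: T1 ∪ T2 ∪ T3 ∪ T4 ∪ T5 = {west, river, upper, park, north, outer, inner, lower, hill, central, south} — every point is covered.
No 4 of the 5 sets cover everything (all 5 combinations miss at least one point), so 5 is optimal.

5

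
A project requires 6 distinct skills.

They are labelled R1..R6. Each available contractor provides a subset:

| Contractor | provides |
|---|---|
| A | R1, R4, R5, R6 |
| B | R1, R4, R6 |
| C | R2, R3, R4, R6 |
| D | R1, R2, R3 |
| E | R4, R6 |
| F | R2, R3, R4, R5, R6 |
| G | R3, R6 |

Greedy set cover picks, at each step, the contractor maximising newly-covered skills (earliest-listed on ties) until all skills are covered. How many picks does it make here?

2

Greedy: pick F (covers 5 new) → pick A (covers 1 new). Total picks: 2.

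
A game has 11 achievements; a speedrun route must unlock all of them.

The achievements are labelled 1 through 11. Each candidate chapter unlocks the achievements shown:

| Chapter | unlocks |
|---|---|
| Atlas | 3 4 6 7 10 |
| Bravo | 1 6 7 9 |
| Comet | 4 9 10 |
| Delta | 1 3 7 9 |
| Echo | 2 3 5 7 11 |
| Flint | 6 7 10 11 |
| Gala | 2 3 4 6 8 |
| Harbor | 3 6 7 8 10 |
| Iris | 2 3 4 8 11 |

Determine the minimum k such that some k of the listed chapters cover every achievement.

4

Delta and Echo and Harbor and Iris together: Delta ∪ Echo ∪ Harbor ∪ Iris = {1, 2, 3, 4, 5, 6, 7, 8, 9, 10, 11} — every achievement is covered.
No 3 of the 9 chapters cover everything (all 84 combinations miss at least one achievement), so 4 is optimal.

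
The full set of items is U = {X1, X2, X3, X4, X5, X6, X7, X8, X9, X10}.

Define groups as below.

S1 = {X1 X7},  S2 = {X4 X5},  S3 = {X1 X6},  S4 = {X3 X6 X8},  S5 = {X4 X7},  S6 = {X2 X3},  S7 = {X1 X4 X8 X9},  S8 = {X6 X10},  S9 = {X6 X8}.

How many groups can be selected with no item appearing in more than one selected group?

4

S1, S2, S6, S8 are pairwise disjoint (S1={X1,X7}; S2={X4,X5}; S6={X2,X3}; S8={X6,X10}).
Every remaining group overlaps one of these, and no 5 of the listed groups are pairwise disjoint, so 4 is the maximum.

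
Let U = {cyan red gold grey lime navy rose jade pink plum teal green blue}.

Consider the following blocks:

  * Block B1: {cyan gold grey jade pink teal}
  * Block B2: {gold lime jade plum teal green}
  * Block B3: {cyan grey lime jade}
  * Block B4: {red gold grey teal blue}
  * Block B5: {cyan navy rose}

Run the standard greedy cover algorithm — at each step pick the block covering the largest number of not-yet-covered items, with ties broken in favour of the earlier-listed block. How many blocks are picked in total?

4

Greedy: pick B1 (covers 6 new) → pick B2 (covers 3 new) → pick B4 (covers 2 new) → pick B5 (covers 2 new). Total picks: 4.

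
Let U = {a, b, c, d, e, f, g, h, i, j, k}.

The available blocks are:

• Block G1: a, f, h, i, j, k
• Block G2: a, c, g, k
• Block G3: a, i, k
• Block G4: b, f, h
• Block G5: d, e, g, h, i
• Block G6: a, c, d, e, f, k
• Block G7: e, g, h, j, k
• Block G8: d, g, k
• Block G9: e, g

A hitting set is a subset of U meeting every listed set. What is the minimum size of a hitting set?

3

Take T = {g, h, k}. Each listed block contains at least one of these, so T is a hitting set of size 3.
The blocks G3, G4, G9 are pairwise disjoint, so any hitting set needs a separate item for each — at least 3. Hence 3 is optimal.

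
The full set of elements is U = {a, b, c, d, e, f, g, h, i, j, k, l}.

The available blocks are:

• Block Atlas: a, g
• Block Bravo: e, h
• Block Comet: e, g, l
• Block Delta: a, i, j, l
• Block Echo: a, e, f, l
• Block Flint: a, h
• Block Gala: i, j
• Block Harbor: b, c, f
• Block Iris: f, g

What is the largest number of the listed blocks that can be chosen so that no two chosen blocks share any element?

Comet, Flint, Gala, Harbor are pairwise disjoint (Comet={e,g,l}; Flint={a,h}; Gala={i,j}; Harbor={b,c,f}).
Every remaining block overlaps one of these, and no 5 of the listed blocks are pairwise disjoint, so 4 is the maximum.

4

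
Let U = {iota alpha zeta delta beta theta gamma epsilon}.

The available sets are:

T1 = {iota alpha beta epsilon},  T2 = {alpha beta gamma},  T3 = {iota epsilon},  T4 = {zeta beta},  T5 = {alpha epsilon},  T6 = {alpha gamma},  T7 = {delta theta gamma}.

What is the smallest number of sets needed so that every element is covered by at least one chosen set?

3

Take {T1, T4, T7}. Their union is {iota, alpha, zeta, delta, beta, theta, gamma, epsilon}, which is all 8 elements.
Only T4 contains zeta, so T4 is forced; the remaining 6 elements need at least 2 more sets (each remaining set adds at most 3) — so at least 3 sets are needed, and 3 is optimal.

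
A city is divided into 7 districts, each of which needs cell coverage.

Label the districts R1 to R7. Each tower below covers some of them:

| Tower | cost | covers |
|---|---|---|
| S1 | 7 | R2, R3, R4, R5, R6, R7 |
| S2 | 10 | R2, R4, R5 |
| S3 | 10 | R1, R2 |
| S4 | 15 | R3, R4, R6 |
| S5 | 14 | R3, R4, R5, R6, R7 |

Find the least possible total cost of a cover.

17

S1, S3 together cover every district (S1 ∪ S3 = {R1, R2, R3, R4, R5, R6, R7}); total cost 7 + 10 = 17.
No covering selection has total cost below 17.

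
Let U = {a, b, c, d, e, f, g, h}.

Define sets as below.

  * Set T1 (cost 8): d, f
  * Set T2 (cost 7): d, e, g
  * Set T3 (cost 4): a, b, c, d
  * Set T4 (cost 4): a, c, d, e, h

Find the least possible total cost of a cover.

T1, T2, T3, T4 together cover every point (T1 ∪ T2 ∪ T3 ∪ T4 = {a, b, c, d, e, f, g, h}); total cost 8 + 7 + 4 + 4 = 23.
No covering selection has total cost below 23.

23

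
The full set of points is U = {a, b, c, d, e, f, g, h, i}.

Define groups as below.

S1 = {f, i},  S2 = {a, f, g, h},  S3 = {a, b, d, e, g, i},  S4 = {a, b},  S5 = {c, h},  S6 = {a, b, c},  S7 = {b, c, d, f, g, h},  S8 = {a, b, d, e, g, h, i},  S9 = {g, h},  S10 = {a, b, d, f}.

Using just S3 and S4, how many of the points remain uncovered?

3

Union of S3, S4 = {a, b, d, e, g, i}.
Not covered: c, f, h — 3 points.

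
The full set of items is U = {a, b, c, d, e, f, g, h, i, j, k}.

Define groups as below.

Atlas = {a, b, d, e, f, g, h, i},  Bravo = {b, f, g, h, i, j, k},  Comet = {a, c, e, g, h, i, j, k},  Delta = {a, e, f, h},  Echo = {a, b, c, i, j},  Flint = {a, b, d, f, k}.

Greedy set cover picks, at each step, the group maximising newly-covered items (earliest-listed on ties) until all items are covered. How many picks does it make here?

2

Greedy: pick Atlas (covers 8 new) → pick Comet (covers 3 new). Total picks: 2.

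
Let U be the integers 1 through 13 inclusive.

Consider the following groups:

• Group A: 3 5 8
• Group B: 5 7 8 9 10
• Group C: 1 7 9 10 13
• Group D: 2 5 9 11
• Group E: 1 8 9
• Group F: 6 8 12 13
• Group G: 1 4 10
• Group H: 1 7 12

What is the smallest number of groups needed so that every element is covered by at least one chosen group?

5

A and C and D and F and G together: A ∪ C ∪ D ∪ F ∪ G = {1, 2, 3, 4, 5, 6, 7, 8, 9, 10, 11, 12, 13} — every element is covered.
No 4 of the 8 groups cover everything (all 70 combinations miss at least one element), so 5 is optimal.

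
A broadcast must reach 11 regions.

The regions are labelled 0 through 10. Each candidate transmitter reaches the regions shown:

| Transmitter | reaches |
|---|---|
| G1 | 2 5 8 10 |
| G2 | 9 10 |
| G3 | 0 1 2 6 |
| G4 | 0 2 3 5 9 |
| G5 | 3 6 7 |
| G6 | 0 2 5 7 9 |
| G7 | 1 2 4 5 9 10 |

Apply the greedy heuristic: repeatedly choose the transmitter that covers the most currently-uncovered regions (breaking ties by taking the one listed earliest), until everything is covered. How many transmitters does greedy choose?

4

Greedy: pick G7 (covers 6 new) → pick G5 (covers 3 new) → pick G1 (covers 1 new) → pick G3 (covers 1 new). Total picks: 4.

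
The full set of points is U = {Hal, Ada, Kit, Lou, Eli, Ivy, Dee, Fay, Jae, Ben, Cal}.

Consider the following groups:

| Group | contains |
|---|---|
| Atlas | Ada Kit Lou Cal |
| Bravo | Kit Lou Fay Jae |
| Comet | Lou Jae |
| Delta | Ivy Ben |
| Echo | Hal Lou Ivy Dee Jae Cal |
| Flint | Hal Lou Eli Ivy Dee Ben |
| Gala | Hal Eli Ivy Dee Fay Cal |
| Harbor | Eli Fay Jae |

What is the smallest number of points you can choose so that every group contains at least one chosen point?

H = {Lou, Fay, Ben} meets every group (each contains at least one member of H), and |H| = 3.
The groups Atlas, Delta, Harbor are pairwise disjoint, so any hitting set needs a separate point for each — at least 3. Hence 3 is optimal.

3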